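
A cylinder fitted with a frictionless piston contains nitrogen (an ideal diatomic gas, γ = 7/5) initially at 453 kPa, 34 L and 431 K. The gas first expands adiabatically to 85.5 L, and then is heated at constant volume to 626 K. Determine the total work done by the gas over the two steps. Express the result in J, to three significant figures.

Step 1 (adiabatic): W = (P₁V₁ − P₂V₂)/(γ−1) = (15402 − 10651)/0.4 = 11878 J.
Step 2 (isochoric): W = 0 (constant volume).
W_total = 11878 + 0 = 11878 J.

W_total ≈ 11900 J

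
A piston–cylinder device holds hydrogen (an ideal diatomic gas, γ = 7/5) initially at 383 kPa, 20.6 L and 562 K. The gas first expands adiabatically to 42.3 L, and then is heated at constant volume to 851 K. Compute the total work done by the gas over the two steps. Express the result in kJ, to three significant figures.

W_total ≈ 4.93 kJ

Step 1 (adiabatic): W = (P₁V₁ − P₂V₂)/(γ−1) = (7890 − 5917)/0.4 = 4933 J.
Step 2 (isochoric): W = 0 (constant volume).
W_total = 4933 + 0 = 4933 J.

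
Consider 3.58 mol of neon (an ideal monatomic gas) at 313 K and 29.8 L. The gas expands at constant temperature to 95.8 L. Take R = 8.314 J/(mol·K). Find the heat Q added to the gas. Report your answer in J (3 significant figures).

Isothermal ⇒ ΔU = 0, so Q = W = nRT ln(V₂/V₁).
Q = (3.58)(8.314)(313) ln(95.8/29.8) = 9316 × 1.168 = 10879 J.

Q ≈ 10900 J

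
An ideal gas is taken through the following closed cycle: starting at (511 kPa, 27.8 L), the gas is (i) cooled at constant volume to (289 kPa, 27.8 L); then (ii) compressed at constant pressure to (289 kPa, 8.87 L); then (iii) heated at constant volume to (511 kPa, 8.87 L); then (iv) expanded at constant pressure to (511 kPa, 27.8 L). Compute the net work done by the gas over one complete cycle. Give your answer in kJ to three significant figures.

W_net ≈ 4.20 kJ

Constant-volume legs do no work.
W(ii) = (289)(8.87 − 27.8) = -5471 J; W(iv) = (511)(27.8 − 8.87) = 9673 J.
W_net = -5471 + 9673 = 4202 J (the clockwise enclosed area).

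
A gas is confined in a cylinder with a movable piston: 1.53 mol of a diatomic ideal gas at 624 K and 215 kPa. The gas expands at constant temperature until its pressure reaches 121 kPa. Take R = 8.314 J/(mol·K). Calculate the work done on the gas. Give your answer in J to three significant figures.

Isothermal process: W = nRT ln(V₂/V₁) = nRT ln(P₁/P₂).
W = (1.53)(8.314)(624) × ln(215/121)
  = 7938 × ln(1.777) = 7938 × 0.5748
W_by_gas = 4563 J; work on gas = −W_by = -4563 J.

W ≈ -4560 J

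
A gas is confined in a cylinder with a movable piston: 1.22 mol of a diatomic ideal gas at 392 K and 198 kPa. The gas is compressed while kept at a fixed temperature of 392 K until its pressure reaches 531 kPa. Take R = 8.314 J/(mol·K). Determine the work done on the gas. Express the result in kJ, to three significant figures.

W ≈ 3.92 kJ

Isothermal process: W = nRT ln(V₂/V₁) = nRT ln(P₁/P₂).
W = (1.22)(8.314)(392) × ln(198/531)
  = 3976 × ln(0.3729) = 3976 × -0.9865
W_by_gas = -3922 J; work on gas = −W_by = 3922 J.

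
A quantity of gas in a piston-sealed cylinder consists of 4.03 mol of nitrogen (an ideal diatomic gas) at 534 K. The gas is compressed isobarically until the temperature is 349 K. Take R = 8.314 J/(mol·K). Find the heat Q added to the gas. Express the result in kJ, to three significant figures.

Isobaric: W = nRΔT = (4.03)(8.314)(-185) = -6199 J.
ΔU = nCᵥΔT with Cᵥ = 5R/2: ΔU = (4.03)(20.79)(-185) = -15496 J.
Q = ΔU + W = -15496 − 6199 = -21695 J.

Q ≈ -21.7 kJ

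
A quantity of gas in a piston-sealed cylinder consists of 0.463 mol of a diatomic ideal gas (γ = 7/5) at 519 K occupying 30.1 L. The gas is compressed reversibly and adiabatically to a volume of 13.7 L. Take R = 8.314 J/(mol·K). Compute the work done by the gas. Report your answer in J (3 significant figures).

W ≈ -1850 J

Adiabatic: TV^(γ−1) = const with γ = 7/5.
T₂ = T₁ (V₁/V₂)^(γ−1) = 519 × (30.1/13.7)^0.4 = 519 × 1.37 = 711.1 K.
W_by = nCᵥ(T₁ − T₂) = (0.463)(20.79)(519 − 711.1) = -1848 J.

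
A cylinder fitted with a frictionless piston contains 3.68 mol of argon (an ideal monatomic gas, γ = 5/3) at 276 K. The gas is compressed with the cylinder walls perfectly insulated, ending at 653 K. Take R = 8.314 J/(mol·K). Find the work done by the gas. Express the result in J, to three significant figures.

Adiabatic ⇒ Q = 0, so W_by = −ΔU = nCᵥ(T₁ − T₂).
Cᵥ = 3R/2 = 12.47 J/(mol·K).
W = (3.68)(12.47)(276 − 653) = -17302 J.

W ≈ -17300 J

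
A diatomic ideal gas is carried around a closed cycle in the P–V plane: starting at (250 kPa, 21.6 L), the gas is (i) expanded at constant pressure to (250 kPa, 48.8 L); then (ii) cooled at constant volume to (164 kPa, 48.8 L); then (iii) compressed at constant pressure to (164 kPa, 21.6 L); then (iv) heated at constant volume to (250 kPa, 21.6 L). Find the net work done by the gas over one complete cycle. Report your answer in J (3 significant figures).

W_net ≈ 2340 J

Constant-volume legs do no work.
W(i) = (250)(48.8 − 21.6) = 6800 J; W(iii) = (164)(21.6 − 48.8) = -4461 J.
W_net = 6800 − 4461 = 2339 J (the clockwise enclosed area).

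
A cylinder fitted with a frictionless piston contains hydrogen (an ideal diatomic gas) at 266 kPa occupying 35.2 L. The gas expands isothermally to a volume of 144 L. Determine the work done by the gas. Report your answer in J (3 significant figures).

Isothermal: W = nRT ln(V₂/V₁) = P₁V₁ ln(V₂/V₁).
P₁V₁ = (266 kPa)(35.2 L) = 9363 J.
W = 9363 × ln(144/35.2) = 9363 × 1.409
W_by_gas = 13191 J.

W ≈ 13200 J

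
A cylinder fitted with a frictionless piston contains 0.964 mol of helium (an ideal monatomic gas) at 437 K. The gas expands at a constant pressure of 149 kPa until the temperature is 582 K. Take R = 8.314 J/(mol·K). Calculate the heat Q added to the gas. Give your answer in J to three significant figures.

Isobaric: W = nRΔT = (0.964)(8.314)(145) = 1162 J.
ΔU = nCᵥΔT with Cᵥ = 3R/2: ΔU = (0.964)(12.47)(145) = 1743 J.
Q = ΔU + W = 1743 + 1162 = 2905 J.

Q ≈ 2910 J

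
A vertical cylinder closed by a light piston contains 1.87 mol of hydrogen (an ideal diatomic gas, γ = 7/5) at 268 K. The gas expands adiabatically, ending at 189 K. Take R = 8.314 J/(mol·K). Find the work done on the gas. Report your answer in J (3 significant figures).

W ≈ -3070 J

Adiabatic ⇒ Q = 0, so W_by = −ΔU = nCᵥ(T₁ − T₂).
Cᵥ = 5R/2 = 20.79 J/(mol·K).
W = (1.87)(20.79)(268 − 189) = 3071 J.
Work on gas = −W_by = -3071 J.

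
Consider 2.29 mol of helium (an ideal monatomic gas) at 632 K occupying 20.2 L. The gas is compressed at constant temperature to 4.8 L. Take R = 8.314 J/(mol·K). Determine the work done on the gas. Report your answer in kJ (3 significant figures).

W ≈ 17.3 kJ

Isothermal: W = nRT ln(V₂/V₁).
W = (2.29)(8.314)(632) × ln(4.8/20.2)
  = 12033 × -1.437
W_by_gas = -17292 J; work on gas = −W_by = 17292 J.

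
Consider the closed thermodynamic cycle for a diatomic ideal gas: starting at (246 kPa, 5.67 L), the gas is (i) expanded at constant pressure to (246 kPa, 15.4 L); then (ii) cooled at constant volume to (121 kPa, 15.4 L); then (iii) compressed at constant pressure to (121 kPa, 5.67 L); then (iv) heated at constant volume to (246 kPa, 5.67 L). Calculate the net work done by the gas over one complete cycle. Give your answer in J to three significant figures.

Constant-volume legs do no work.
W(i) = (246)(15.4 − 5.67) = 2394 J; W(iii) = (121)(5.67 − 15.4) = -1177 J.
W_net = 2394 − 1177 = 1216 J (the clockwise enclosed area).

W_net ≈ 1220 J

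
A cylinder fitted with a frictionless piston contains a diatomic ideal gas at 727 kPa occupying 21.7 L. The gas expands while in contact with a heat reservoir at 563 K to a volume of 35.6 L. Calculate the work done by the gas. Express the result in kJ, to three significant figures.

W ≈ 7.81 kJ

Isothermal: W = nRT ln(V₂/V₁) = P₁V₁ ln(V₂/V₁).
P₁V₁ = (727 kPa)(21.7 L) = 15776 J.
W = 15776 × ln(35.6/21.7) = 15776 × 0.495
W_by_gas = 7810 J.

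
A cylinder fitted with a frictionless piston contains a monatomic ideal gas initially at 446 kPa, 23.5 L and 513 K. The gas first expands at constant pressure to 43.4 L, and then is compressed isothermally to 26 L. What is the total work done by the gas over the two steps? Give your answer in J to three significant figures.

Step 1 (isobaric): W = PΔV = (446 kPa)(43.4 − 23.5 L) = 8875 J.
After step 1: P = 446 kPa, V = 43.4 L, T = 947.4 K.
Step 2 (isothermal): W = P₁V₁ ln(V₂/V₁) = (19356) ln(26/43.4) = -9918 J.
W_total = 8875 − 9918 = -1042 J.

W_total ≈ -1040 J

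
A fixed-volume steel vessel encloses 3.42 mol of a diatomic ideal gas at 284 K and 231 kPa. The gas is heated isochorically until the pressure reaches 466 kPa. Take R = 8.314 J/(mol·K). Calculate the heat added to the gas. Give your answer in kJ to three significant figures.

Q ≈ 20.5 kJ

Constant volume ⇒ W = 0, so Q = ΔU = nCᵥΔT with Cᵥ = 5R/2 = 20.79 J/(mol·K).
At constant V, T₂/T₁ = P₂/P₁ ⇒ ΔT = T₁(P₂/P₁ − 1) = 284·(466/231 − 1) = 288.9 K.
ΔU = (3.42)(20.79)(288.9) = 20538 J.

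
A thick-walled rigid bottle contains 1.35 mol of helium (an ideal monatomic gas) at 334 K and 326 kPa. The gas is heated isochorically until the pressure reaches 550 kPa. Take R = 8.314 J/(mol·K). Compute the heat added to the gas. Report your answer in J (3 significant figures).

Constant volume ⇒ W = 0, so Q = ΔU = nCᵥΔT with Cᵥ = 3R/2 = 12.47 J/(mol·K).
At constant V, T₂/T₁ = P₂/P₁ ⇒ ΔT = T₁(P₂/P₁ − 1) = 334·(550/326 − 1) = 229.5 K.
ΔU = (1.35)(12.47)(229.5) = 3864 J.

Q ≈ 3860 J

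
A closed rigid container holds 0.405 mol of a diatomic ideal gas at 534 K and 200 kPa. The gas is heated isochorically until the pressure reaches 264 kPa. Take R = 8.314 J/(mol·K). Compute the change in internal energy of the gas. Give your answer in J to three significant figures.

Constant volume ⇒ W = 0, so Q = ΔU = nCᵥΔT with Cᵥ = 5R/2 = 20.79 J/(mol·K).
At constant V, T₂/T₁ = P₂/P₁ ⇒ ΔT = T₁(P₂/P₁ − 1) = 534·(264/200 − 1) = 170.9 K.
ΔU = (0.405)(20.79)(170.9) = 1438 J.

ΔU ≈ 1440 J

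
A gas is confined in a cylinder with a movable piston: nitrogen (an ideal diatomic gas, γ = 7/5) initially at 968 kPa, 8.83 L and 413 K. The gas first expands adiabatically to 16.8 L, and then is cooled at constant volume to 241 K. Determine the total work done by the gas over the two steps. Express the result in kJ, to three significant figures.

Step 1 (adiabatic): W = (P₁V₁ − P₂V₂)/(γ−1) = (8547 − 6608)/0.4 = 4848 J.
Step 2 (isochoric): W = 0 (constant volume).
W_total = 4848 + 0 = 4848 J.

W_total ≈ 4.85 kJ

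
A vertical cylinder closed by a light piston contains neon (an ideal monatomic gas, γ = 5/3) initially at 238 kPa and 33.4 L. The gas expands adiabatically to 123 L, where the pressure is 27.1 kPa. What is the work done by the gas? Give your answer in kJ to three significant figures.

Adiabatic: W = (P₁V₁ − P₂V₂)/(γ − 1) with γ = 5/3.
P₁V₁ = 7949 J, P₂V₂ = 3333 J.
W = (7949 − 3333) / 0.6667 = 6924 J.

W ≈ 6.92 kJ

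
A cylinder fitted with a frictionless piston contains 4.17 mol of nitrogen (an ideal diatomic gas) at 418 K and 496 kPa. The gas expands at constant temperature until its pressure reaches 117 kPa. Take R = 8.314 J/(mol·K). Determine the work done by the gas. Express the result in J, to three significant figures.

W ≈ 20900 J

Isothermal process: W = nRT ln(V₂/V₁) = nRT ln(P₁/P₂).
W = (4.17)(8.314)(418) × ln(496/117)
  = 14492 × ln(4.239) = 14492 × 1.444
W_by_gas = 20932 J.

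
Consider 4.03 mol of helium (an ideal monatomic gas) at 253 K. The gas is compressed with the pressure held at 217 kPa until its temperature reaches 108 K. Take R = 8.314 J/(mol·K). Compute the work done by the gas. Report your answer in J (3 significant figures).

Isobaric: W = P ΔV = nR ΔT.
W = (4.03)(8.314)(108 − 253) = -4858 J.

W ≈ -4860 J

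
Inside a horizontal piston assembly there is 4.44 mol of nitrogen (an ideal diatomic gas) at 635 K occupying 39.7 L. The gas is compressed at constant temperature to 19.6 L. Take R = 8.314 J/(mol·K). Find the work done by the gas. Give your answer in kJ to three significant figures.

Isothermal: W = nRT ln(V₂/V₁).
W = (4.44)(8.314)(635) × ln(19.6/39.7)
  = 23440 × -0.7058
W_by_gas = -16545 J.

W ≈ -16.5 kJ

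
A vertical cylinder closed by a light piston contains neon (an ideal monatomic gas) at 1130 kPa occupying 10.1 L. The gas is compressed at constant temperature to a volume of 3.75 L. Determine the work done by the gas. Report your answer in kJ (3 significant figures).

Isothermal: W = nRT ln(V₂/V₁) = P₁V₁ ln(V₂/V₁).
P₁V₁ = (1130 kPa)(10.1 L) = 11413 J.
W = 11413 × ln(3.75/10.1) = 11413 × -0.9908
W_by_gas = -11308 J.

W ≈ -11.3 kJ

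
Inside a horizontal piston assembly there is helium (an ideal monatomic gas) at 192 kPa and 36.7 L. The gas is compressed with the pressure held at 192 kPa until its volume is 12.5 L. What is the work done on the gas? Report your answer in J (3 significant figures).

Isobaric: W = P ΔV.
W = (192 kPa)(12.5 − 36.7 L) = (192)(-24.2) = -4646 J.
Work on gas = −W_by = 4646 J.

W ≈ 4650 J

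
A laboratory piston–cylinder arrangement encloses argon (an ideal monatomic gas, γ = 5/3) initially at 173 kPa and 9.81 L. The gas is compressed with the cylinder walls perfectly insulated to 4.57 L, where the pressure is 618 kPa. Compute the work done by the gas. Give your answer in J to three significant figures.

Adiabatic: W = (P₁V₁ − P₂V₂)/(γ − 1) with γ = 5/3.
P₁V₁ = 1697 J, P₂V₂ = 2824 J.
W = (1697 − 2824) / 0.6667 = -1691 J.

W ≈ -1690 J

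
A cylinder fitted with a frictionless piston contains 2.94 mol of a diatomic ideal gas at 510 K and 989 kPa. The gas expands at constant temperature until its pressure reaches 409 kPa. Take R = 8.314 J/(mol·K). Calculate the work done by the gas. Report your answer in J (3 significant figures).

Isothermal process: W = nRT ln(V₂/V₁) = nRT ln(P₁/P₂).
W = (2.94)(8.314)(510) × ln(989/409)
  = 12466 × ln(2.418) = 12466 × 0.883
W_by_gas = 11007 J.

W ≈ 11000 J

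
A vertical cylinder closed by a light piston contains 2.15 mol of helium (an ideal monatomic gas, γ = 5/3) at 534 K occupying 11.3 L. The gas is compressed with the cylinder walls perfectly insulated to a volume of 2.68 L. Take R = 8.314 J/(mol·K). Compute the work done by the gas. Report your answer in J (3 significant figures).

Adiabatic: TV^(γ−1) = const with γ = 5/3.
T₂ = T₁ (V₁/V₂)^(γ−1) = 534 × (11.3/2.68)^0.667 = 534 × 2.61 = 1394 K.
W_by = nCᵥ(T₁ − T₂) = (2.15)(12.47)(534 − 1394) = -23051 J.

W ≈ -23100 J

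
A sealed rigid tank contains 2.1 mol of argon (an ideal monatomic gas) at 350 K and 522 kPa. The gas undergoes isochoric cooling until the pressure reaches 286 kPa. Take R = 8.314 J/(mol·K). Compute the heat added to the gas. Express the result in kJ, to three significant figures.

Constant volume ⇒ W = 0, so Q = ΔU = nCᵥΔT with Cᵥ = 3R/2 = 12.47 J/(mol·K).
At constant V, T₂/T₁ = P₂/P₁ ⇒ ΔT = T₁(P₂/P₁ − 1) = 350·(286/522 − 1) = -158.2 K.
ΔU = (2.1)(12.47)(-158.2) = -4144 J.

Q ≈ -4.14 kJ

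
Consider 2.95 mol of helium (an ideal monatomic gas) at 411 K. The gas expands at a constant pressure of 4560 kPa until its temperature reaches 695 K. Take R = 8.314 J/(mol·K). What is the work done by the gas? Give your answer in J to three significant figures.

Isobaric: W = P ΔV = nR ΔT.
W = (2.95)(8.314)(695 − 411) = 6965 J.

W ≈ 6970 J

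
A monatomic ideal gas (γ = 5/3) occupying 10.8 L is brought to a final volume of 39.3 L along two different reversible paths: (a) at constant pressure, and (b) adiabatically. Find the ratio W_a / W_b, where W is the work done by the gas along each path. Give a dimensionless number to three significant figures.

W_a / W_b ≈ 3.05

Path (a) isobaric: W = P₁(V₂ − V₁) → W_a/(P₁V₁) = 2.639.
Path (b) adiabatic: W = P₁V₁(1 − (V₁/V₂)^(γ−1))/(γ−1) → W_b/(P₁V₁) = 0.866.
W_a / W_b = 2.639 / 0.866 = 3.047.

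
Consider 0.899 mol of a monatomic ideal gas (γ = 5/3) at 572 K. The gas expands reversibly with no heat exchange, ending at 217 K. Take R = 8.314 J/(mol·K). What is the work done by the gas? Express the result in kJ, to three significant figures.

Adiabatic ⇒ Q = 0, so W_by = −ΔU = nCᵥ(T₁ − T₂).
Cᵥ = 3R/2 = 12.47 J/(mol·K).
W = (0.899)(12.47)(572 − 217) = 3980 J.

W ≈ 3.98 kJ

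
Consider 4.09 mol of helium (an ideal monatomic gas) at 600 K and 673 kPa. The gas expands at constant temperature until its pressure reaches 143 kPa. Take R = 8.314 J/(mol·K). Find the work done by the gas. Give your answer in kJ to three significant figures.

Isothermal process: W = nRT ln(V₂/V₁) = nRT ln(P₁/P₂).
W = (4.09)(8.314)(600) × ln(673/143)
  = 20403 × ln(4.706) = 20403 × 1.549
W_by_gas = 31602 J.

W ≈ 31.6 kJ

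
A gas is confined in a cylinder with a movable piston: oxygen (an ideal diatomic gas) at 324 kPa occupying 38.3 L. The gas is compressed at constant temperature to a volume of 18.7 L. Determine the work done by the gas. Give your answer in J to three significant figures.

W ≈ -8900 J

Isothermal: W = nRT ln(V₂/V₁) = P₁V₁ ln(V₂/V₁).
P₁V₁ = (324 kPa)(38.3 L) = 12409 J.
W = 12409 × ln(18.7/38.3) = 12409 × -0.7169
W_by_gas = -8896 J.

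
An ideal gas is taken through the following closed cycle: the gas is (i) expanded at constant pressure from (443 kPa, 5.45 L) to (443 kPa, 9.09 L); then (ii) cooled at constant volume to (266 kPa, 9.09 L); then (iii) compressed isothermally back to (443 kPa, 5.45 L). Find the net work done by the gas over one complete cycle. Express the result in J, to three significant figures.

Leg (i): W = PΔV = (443)(9.09 − 5.45) = 1613 J.
Leg (ii): W = 0.
Leg (iii): W = PᵢVᵢ ln(V_f/Vᵢ) = (2418) ln(5.45/9.09) = -1237 J.
W_net = 1613 − 1237 = 375.6 J.

W_net ≈ 376 J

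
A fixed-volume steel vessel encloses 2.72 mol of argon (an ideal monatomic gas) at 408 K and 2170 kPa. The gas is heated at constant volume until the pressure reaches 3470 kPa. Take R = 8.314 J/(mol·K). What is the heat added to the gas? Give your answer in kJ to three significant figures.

Q ≈ 8.29 kJ

Constant volume ⇒ W = 0, so Q = ΔU = nCᵥΔT with Cᵥ = 3R/2 = 12.47 J/(mol·K).
At constant V, T₂/T₁ = P₂/P₁ ⇒ ΔT = T₁(P₂/P₁ − 1) = 408·(3470/2170 − 1) = 244.4 K.
ΔU = (2.72)(12.47)(244.4) = 8291 J.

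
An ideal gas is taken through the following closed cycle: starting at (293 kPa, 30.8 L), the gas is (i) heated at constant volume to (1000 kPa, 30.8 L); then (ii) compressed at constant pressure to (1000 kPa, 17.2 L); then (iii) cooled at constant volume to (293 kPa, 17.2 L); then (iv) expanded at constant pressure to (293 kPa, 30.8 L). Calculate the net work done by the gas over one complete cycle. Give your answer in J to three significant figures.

W_net ≈ -9620 J

Constant-volume legs do no work.
W(ii) = (1000)(17.2 − 30.8) = -13600 J; W(iv) = (293)(30.8 − 17.2) = 3985 J.
W_net = -13600 + 3985 = -9615 J (the counter-clockwise enclosed area).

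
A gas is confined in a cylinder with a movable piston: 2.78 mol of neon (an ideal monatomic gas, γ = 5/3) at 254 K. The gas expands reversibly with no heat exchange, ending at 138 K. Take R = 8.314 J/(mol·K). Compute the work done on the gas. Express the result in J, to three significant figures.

W ≈ -4020 J

Adiabatic ⇒ Q = 0, so W_by = −ΔU = nCᵥ(T₁ − T₂).
Cᵥ = 3R/2 = 12.47 J/(mol·K).
W = (2.78)(12.47)(254 − 138) = 4022 J.
Work on gas = −W_by = -4022 J.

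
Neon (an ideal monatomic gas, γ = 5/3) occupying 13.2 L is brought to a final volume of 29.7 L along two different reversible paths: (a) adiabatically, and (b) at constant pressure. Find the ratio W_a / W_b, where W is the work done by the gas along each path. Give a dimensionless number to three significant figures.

Path (a) adiabatic: W = P₁V₁(1 − (V₁/V₂)^(γ−1))/(γ−1) → W_a/(P₁V₁) = 0.6264.
Path (b) isobaric: W = P₁(V₂ − V₁) → W_b/(P₁V₁) = 1.25.
W_a / W_b = 0.6264 / 1.25 = 0.5011.

W_a / W_b ≈ 0.501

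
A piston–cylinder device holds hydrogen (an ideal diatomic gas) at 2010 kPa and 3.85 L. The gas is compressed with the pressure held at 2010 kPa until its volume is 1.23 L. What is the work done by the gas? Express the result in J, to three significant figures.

W ≈ -5270 J

Isobaric: W = P ΔV.
W = (2010 kPa)(1.23 − 3.85 L) = (2010)(-2.62) = -5266 J.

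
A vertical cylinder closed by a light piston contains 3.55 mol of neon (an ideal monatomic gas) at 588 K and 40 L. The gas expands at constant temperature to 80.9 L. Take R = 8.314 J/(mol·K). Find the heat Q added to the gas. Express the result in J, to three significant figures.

Isothermal ⇒ ΔU = 0, so Q = W = nRT ln(V₂/V₁).
Q = (3.55)(8.314)(588) ln(80.9/40) = 17355 × 0.7043 = 12223 J.

Q ≈ 12200 J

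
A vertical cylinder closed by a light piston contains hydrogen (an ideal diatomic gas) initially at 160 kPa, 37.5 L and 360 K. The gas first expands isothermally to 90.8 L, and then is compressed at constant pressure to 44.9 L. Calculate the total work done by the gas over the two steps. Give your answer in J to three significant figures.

W_total ≈ 2270 J

Step 1 (isothermal): W = P₁V₁ ln(V₂/V₁) = (6000) ln(90.8/37.5) = 5306 J.
After step 1: P = 66.08 kPa, V = 90.8 L, T = 360 K.
Step 2 (isobaric): W = PΔV = (66.08 kPa)(44.9 − 90.8 L) = -3033 J.
W_total = 5306 − 3033 = 2273 J.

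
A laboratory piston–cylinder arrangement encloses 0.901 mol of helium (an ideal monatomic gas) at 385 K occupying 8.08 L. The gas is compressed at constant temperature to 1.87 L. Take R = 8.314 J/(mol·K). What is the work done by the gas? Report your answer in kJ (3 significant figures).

Isothermal: W = nRT ln(V₂/V₁).
W = (0.901)(8.314)(385) × ln(1.87/8.08)
  = 2884 × -1.463
W_by_gas = -4221 J.

W ≈ -4.22 kJ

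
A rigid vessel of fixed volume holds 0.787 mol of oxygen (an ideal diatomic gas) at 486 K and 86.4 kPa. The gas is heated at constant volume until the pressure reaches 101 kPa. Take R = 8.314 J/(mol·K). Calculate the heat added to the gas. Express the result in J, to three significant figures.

Constant volume ⇒ W = 0, so Q = ΔU = nCᵥΔT with Cᵥ = 5R/2 = 20.79 J/(mol·K).
At constant V, T₂/T₁ = P₂/P₁ ⇒ ΔT = T₁(P₂/P₁ − 1) = 486·(101/86.4 − 1) = 82.12 K.
ΔU = (0.787)(20.79)(82.12) = 1343 J.

Q ≈ 1340 J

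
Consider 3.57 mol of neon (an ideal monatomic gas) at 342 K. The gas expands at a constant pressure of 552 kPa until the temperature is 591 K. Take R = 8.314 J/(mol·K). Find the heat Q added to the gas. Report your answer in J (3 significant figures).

Q ≈ 18500 J

Isobaric: W = nRΔT = (3.57)(8.314)(249) = 7391 J.
ΔU = nCᵥΔT with Cᵥ = 3R/2: ΔU = (3.57)(12.47)(249) = 11086 J.
Q = ΔU + W = 11086 + 7391 = 18476 J.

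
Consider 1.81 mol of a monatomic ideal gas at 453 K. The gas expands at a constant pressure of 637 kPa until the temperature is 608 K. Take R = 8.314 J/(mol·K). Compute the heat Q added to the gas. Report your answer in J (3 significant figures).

Q ≈ 5830 J

Isobaric: W = nRΔT = (1.81)(8.314)(155) = 2332 J.
ΔU = nCᵥΔT with Cᵥ = 3R/2: ΔU = (1.81)(12.47)(155) = 3499 J.
Q = ΔU + W = 3499 + 2332 = 5831 J.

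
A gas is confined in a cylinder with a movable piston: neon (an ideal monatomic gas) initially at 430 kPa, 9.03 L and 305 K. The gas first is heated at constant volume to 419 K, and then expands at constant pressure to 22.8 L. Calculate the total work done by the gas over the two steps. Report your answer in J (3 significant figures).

Step 1 (isochoric): W = 0 (constant volume).
After step 1: P = 590.7 kPa (V unchanged).
Step 2 (isobaric): W = PΔV = (590.7 kPa)(22.8 − 9.03 L) = 8134 J.
W_total = 0 + 8134 = 8134 J.

W_total ≈ 8130 J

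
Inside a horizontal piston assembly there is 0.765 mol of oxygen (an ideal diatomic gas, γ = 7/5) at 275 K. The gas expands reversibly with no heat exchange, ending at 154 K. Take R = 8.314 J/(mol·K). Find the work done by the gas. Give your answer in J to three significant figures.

W ≈ 1920 J

Adiabatic ⇒ Q = 0, so W_by = −ΔU = nCᵥ(T₁ − T₂).
Cᵥ = 5R/2 = 20.79 J/(mol·K).
W = (0.765)(20.79)(275 − 154) = 1924 J.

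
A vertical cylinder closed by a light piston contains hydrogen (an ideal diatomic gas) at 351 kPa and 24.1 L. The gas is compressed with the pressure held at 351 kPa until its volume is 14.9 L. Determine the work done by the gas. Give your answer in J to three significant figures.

W ≈ -3230 J

Isobaric: W = P ΔV.
W = (351 kPa)(14.9 − 24.1 L) = (351)(-9.2) = -3229 J.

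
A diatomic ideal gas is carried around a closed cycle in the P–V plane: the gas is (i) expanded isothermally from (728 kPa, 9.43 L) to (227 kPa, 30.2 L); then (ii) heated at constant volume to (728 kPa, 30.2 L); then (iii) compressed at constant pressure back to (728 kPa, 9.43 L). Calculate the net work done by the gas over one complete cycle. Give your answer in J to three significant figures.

W_net ≈ -7130 J

Leg (i): W = PᵢVᵢ ln(V_f/Vᵢ) = (6865) ln(30.2/9.43) = 7991 J.
Leg (ii): W = 0.
Leg (iii): W = PΔV = (728)(9.43 − 30.2) = -15121 J.
W_net = 7991 − 15121 = -7130 J.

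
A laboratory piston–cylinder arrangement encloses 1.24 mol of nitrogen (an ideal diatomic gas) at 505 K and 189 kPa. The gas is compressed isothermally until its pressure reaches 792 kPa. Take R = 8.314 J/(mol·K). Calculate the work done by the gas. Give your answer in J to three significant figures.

Isothermal process: W = nRT ln(V₂/V₁) = nRT ln(P₁/P₂).
W = (1.24)(8.314)(505) × ln(189/792)
  = 5206 × ln(0.2386) = 5206 × -1.433
W_by_gas = -7460 J.

W ≈ -7460 J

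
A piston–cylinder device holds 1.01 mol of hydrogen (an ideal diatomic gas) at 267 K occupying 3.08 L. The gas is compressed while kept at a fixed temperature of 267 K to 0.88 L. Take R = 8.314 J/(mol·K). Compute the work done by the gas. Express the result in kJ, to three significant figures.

W ≈ -2.81 kJ

Isothermal: W = nRT ln(V₂/V₁).
W = (1.01)(8.314)(267) × ln(0.88/3.08)
  = 2242 × -1.253
W_by_gas = -2809 J.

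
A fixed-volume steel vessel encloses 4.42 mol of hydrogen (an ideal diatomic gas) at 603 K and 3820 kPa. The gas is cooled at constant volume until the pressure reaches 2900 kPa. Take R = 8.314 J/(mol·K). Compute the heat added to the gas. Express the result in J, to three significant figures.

Q ≈ -13300 J

Constant volume ⇒ W = 0, so Q = ΔU = nCᵥΔT with Cᵥ = 5R/2 = 20.79 J/(mol·K).
At constant V, T₂/T₁ = P₂/P₁ ⇒ ΔT = T₁(P₂/P₁ − 1) = 603·(2900/3820 − 1) = -145.2 K.
ΔU = (4.42)(20.79)(-145.2) = -13342 J.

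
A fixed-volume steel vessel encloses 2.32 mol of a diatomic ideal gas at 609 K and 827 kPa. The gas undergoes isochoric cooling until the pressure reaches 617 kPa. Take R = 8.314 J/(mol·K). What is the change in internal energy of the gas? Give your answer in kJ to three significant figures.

Constant volume ⇒ W = 0, so Q = ΔU = nCᵥΔT with Cᵥ = 5R/2 = 20.79 J/(mol·K).
At constant V, T₂/T₁ = P₂/P₁ ⇒ ΔT = T₁(P₂/P₁ − 1) = 609·(617/827 − 1) = -154.6 K.
ΔU = (2.32)(20.79)(-154.6) = -7457 J.

ΔU ≈ -7.46 kJ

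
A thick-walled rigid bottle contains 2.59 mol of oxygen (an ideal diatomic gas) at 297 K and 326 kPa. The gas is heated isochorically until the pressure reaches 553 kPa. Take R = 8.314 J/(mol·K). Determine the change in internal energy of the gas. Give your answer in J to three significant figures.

Constant volume ⇒ W = 0, so Q = ΔU = nCᵥΔT with Cᵥ = 5R/2 = 20.79 J/(mol·K).
At constant V, T₂/T₁ = P₂/P₁ ⇒ ΔT = T₁(P₂/P₁ − 1) = 297·(553/326 − 1) = 206.8 K.
ΔU = (2.59)(20.79)(206.8) = 11133 J.

ΔU ≈ 11100 J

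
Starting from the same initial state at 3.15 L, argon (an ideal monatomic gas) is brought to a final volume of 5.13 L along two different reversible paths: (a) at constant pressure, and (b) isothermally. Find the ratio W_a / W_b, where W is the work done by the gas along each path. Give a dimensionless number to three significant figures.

W_a / W_b ≈ 1.29

Path (a) isobaric: W = P₁(V₂ − V₁) → W_a/(P₁V₁) = 0.6286.
Path (b) isothermal: W = P₁V₁ ln(V₂/V₁) → W_b/(P₁V₁) = 0.4877.
W_a / W_b = 0.6286 / 0.4877 = 1.289.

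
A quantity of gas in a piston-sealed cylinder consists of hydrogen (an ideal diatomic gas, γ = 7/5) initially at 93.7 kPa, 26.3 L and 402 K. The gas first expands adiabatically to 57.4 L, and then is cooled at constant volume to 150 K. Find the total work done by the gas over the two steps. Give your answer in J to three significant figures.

Step 1 (adiabatic): W = (P₁V₁ − P₂V₂)/(γ−1) = (2464 − 1803)/0.4 = 1652 J.
Step 2 (isochoric): W = 0 (constant volume).
W_total = 1652 + 0 = 1652 J.

W_total ≈ 1650 J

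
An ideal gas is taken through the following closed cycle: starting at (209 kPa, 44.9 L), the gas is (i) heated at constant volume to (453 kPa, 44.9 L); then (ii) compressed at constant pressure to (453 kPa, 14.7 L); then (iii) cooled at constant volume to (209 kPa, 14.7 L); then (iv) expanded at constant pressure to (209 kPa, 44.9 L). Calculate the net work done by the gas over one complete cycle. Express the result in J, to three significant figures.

Constant-volume legs do no work.
W(ii) = (453)(14.7 − 44.9) = -13681 J; W(iv) = (209)(44.9 − 14.7) = 6312 J.
W_net = -13681 + 6312 = -7369 J (the counter-clockwise enclosed area).

W_net ≈ -7370 J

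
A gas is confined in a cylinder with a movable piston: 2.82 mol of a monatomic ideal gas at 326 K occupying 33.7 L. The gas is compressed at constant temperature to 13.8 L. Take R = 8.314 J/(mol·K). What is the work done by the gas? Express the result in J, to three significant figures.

W ≈ -6820 J

Isothermal: W = nRT ln(V₂/V₁).
W = (2.82)(8.314)(326) × ln(13.8/33.7)
  = 7643 × -0.8928
W_by_gas = -6824 J.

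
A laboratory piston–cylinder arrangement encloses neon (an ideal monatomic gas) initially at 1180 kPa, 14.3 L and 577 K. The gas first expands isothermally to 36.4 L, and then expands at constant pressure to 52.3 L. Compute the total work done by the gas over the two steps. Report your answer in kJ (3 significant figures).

Step 1 (isothermal): W = P₁V₁ ln(V₂/V₁) = (16874) ln(36.4/14.3) = 15766 J.
After step 1: P = 463.6 kPa, V = 36.4 L, T = 577 K.
Step 2 (isobaric): W = PΔV = (463.6 kPa)(52.3 − 36.4 L) = 7371 J.
W_total = 15766 + 7371 = 23136 J.

W_total ≈ 23.1 kJ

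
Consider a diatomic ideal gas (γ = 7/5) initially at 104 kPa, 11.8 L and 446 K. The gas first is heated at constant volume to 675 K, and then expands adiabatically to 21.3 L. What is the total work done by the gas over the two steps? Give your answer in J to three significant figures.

Step 1 (isochoric): W = 0 (constant volume).
After step 1: P = 157.4 kPa (V unchanged).
Step 2 (adiabatic): W = (P₁V₁ − P₂V₂)/(γ−1) = (1857 − 1467)/0.4 = 977 J.
W_total = 0 + 977 = 977 J.

W_total ≈ 977 J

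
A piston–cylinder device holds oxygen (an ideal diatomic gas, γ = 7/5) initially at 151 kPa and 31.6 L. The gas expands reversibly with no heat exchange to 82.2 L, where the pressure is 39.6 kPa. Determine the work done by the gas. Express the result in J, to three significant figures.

W ≈ 3790 J

Adiabatic: W = (P₁V₁ − P₂V₂)/(γ − 1) with γ = 7/5.
P₁V₁ = 4772 J, P₂V₂ = 3255 J.
W = (4772 − 3255) / 0.4 = 3791 J.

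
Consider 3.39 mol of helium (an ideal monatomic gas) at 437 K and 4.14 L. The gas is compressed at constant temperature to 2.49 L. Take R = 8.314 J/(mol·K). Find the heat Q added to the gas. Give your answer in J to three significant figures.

Isothermal ⇒ ΔU = 0, so Q = W = nRT ln(V₂/V₁).
Q = (3.39)(8.314)(437) ln(2.49/4.14) = 12317 × -0.5084 = -6262 J.

Q ≈ -6260 J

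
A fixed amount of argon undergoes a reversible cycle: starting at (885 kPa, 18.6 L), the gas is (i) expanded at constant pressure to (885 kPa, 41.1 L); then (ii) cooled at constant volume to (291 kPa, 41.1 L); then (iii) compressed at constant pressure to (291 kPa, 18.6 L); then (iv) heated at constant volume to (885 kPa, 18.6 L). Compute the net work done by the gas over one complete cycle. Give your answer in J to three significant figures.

W_net ≈ 13400 J

Constant-volume legs do no work.
W(i) = (885)(41.1 − 18.6) = 19912 J; W(iii) = (291)(18.6 − 41.1) = -6548 J.
W_net = 19912 − 6548 = 13365 J (the clockwise enclosed area).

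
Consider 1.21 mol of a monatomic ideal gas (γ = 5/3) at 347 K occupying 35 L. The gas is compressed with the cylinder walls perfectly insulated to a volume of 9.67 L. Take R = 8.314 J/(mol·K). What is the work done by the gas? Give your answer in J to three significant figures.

Adiabatic: TV^(γ−1) = const with γ = 5/3.
T₂ = T₁ (V₁/V₂)^(γ−1) = 347 × (35/9.67)^0.667 = 347 × 2.357 = 818 K.
W_by = nCᵥ(T₁ − T₂) = (1.21)(12.47)(347 − 818) = -7107 J.

W ≈ -7110 J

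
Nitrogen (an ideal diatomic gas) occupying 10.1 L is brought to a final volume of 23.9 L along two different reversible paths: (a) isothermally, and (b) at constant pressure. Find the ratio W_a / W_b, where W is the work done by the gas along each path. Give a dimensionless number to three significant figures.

W_a / W_b ≈ 0.630

Path (a) isothermal: W = P₁V₁ ln(V₂/V₁) → W_a/(P₁V₁) = 0.8613.
Path (b) isobaric: W = P₁(V₂ − V₁) → W_b/(P₁V₁) = 1.366.
W_a / W_b = 0.8613 / 1.366 = 0.6304.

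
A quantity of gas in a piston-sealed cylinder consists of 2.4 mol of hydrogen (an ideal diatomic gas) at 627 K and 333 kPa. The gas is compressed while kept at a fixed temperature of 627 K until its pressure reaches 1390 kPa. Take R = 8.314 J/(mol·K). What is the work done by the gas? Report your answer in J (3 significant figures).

Isothermal process: W = nRT ln(V₂/V₁) = nRT ln(P₁/P₂).
W = (2.4)(8.314)(627) × ln(333/1390)
  = 12511 × ln(0.2396) = 12511 × -1.429
W_by_gas = -17877 J.

W ≈ -17900 J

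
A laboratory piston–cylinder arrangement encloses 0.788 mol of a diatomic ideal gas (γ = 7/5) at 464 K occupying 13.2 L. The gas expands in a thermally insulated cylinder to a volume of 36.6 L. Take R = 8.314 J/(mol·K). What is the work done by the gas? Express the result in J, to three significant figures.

Adiabatic: TV^(γ−1) = const with γ = 7/5.
T₂ = T₁ (V₁/V₂)^(γ−1) = 464 × (13.2/36.6)^0.4 = 464 × 0.665 = 308.6 K.
W_by = nCᵥ(T₁ − T₂) = (0.788)(20.79)(464 − 308.6) = 2546 J.

W ≈ 2550 J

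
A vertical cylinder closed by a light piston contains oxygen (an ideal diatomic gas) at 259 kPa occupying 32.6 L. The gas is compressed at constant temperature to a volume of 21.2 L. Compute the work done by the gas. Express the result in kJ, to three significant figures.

Isothermal: W = nRT ln(V₂/V₁) = P₁V₁ ln(V₂/V₁).
P₁V₁ = (259 kPa)(32.6 L) = 8443 J.
W = 8443 × ln(21.2/32.6) = 8443 × -0.4303
W_by_gas = -3633 J.

W ≈ -3.63 kJ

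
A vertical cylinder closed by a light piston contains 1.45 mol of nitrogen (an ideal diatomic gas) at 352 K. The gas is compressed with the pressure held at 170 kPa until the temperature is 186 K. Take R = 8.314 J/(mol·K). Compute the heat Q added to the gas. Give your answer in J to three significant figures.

Q ≈ -7000 J

Isobaric: W = nRΔT = (1.45)(8.314)(-166) = -2001 J.
ΔU = nCᵥΔT with Cᵥ = 5R/2: ΔU = (1.45)(20.79)(-166) = -5003 J.
Q = ΔU + W = -5003 − 2001 = -7004 J.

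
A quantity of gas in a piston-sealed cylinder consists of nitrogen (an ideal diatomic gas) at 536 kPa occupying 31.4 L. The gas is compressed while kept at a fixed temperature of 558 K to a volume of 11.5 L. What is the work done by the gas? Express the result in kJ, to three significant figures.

Isothermal: W = nRT ln(V₂/V₁) = P₁V₁ ln(V₂/V₁).
P₁V₁ = (536 kPa)(31.4 L) = 16830 J.
W = 16830 × ln(11.5/31.4) = 16830 × -1.004
W_by_gas = -16905 J.

W ≈ -16.9 kJ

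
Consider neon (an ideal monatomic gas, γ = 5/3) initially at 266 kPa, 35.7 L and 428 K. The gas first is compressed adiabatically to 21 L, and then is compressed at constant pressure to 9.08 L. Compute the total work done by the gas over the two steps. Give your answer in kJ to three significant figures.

Step 1 (adiabatic): W = (P₁V₁ − P₂V₂)/(γ−1) = (9496 − 13526)/0.667 = -6045 J.
After step 1: P = 644.1 kPa, V = 21 L, T = 609.6 K.
Step 2 (isobaric): W = PΔV = (644.1 kPa)(9.08 − 21 L) = -7678 J.
W_total = -6045 − 7678 = -13723 J.

W_total ≈ -13.7 kJ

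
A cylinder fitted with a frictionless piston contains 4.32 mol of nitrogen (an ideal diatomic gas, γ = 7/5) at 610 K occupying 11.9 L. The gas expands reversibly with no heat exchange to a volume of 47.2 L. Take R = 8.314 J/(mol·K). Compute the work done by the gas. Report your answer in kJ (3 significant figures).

W ≈ 23.2 kJ

Adiabatic: TV^(γ−1) = const with γ = 7/5.
T₂ = T₁ (V₁/V₂)^(γ−1) = 610 × (11.9/47.2)^0.4 = 610 × 0.5763 = 351.5 K.
W_by = nCᵥ(T₁ − T₂) = (4.32)(20.79)(610 − 351.5) = 23208 J.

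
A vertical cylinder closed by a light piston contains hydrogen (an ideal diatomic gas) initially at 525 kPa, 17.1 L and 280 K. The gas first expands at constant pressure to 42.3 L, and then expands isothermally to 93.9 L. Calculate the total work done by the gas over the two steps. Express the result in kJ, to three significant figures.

W_total ≈ 30.9 kJ

Step 1 (isobaric): W = PΔV = (525 kPa)(42.3 − 17.1 L) = 13230 J.
After step 1: P = 525 kPa, V = 42.3 L, T = 692.6 K.
Step 2 (isothermal): W = P₁V₁ ln(V₂/V₁) = (22208) ln(93.9/42.3) = 17709 J.
W_total = 13230 + 17709 = 30939 J.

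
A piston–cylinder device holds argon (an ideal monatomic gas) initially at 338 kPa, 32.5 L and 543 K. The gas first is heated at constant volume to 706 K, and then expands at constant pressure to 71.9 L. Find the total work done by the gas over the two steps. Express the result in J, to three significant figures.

W_total ≈ 17300 J

Step 1 (isochoric): W = 0 (constant volume).
After step 1: P = 439.5 kPa (V unchanged).
Step 2 (isobaric): W = PΔV = (439.5 kPa)(71.9 − 32.5 L) = 17315 J.
W_total = 0 + 17315 = 17315 J.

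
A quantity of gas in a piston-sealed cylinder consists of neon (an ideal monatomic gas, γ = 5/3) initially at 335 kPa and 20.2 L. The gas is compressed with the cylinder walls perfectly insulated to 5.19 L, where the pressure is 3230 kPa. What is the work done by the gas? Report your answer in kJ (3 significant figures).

Adiabatic: W = (P₁V₁ − P₂V₂)/(γ − 1) with γ = 5/3.
P₁V₁ = 6767 J, P₂V₂ = 16764 J.
W = (6767 − 16764) / 0.6667 = -14995 J.

W ≈ -15.0 kJ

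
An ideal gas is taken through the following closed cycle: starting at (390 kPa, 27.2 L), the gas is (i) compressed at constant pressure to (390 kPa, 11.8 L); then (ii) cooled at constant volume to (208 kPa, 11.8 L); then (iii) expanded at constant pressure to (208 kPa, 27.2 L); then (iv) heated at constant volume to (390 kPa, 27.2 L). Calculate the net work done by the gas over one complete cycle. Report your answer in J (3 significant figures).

W_net ≈ -2800 J

Constant-volume legs do no work.
W(i) = (390)(11.8 − 27.2) = -6006 J; W(iii) = (208)(27.2 − 11.8) = 3203 J.
W_net = -6006 + 3203 = -2803 J (the counter-clockwise enclosed area).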